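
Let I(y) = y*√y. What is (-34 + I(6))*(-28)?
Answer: 952 - 168*√6 ≈ 540.49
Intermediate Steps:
I(y) = y^(3/2)
(-34 + I(6))*(-28) = (-34 + 6^(3/2))*(-28) = (-34 + 6*√6)*(-28) = 952 - 168*√6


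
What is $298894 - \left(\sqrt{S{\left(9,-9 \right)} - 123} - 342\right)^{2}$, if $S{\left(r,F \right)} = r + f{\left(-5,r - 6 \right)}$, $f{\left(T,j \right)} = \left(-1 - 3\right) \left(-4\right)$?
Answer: $182028 + 4788 i \sqrt{2} \approx 1.8203 \cdot 10^{5} + 6771.3 i$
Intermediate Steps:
$f{\left(T,j \right)} = 16$ ($f{\left(T,j \right)} = \left(-4\right) \left(-4\right) = 16$)
$S{\left(r,F \right)} = 16 + r$ ($S{\left(r,F \right)} = r + 16 = 16 + r$)
$298894 - \left(\sqrt{S{\left(9,-9 \right)} - 123} - 342\right)^{2} = 298894 - \left(\sqrt{\left(16 + 9\right) - 123} - 342\right)^{2} = 298894 - \left(\sqrt{25 - 123} - 342\right)^{2} = 298894 - \left(\sqrt{-98} - 342\right)^{2} = 298894 - \left(7 i \sqrt{2} - 342\right)^{2} = 298894 - \left(-342 + 7 i \sqrt{2}\right)^{2}$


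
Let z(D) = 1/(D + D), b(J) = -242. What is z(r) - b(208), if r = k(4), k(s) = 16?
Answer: 7745/32 ≈ 242.03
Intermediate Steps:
r = 16
z(D) = 1/(2*D)
z(r) - b(208) = (1/2)/16 - 1*(-242) = (1/2)*(1/16) + 242 = 1/32 + 242 = 7745/32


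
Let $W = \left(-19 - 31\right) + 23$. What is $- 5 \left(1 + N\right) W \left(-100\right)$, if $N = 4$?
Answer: $-67500$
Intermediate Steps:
$W = -27$ ($W = -50 + 23 = -27$)
$- 5 \left(1 + N\right) W \left(-100\right) = - 5 \left(1 + 4\right) \left(-27\right) \left(-100\right) = \left(-5\right) 5 \left(-27\right) \left(-100\right) = \left(-25\right) \left(-27\right) \left(-100\right) = 675 \left(-100\right) = -67500$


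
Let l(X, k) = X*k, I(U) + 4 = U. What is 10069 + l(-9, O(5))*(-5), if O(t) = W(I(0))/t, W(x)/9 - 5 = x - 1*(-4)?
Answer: 10474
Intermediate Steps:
I(U) = -4 + U
W(x) = 81 + 9*x (W(x) = 45 + 9*(x - 1*(-4)) = 45 + 9*(x + 4) = 45 + 9*(4 + x) = 45 + (36 + 9*x) = 81 + 9*x)
O(t) = 45/t (O(t) = (81 + 9*(-4 + 0))/t = (81 + 9*(-4))/t = (81 - 36)/t = 45/t)
10069 + l(-9, O(5))*(-5) = 10069 - 405/5*(-5) = 10069 - 9*9*(-5) = 10069 - 81*(-5) = 10069 + 405 = 10474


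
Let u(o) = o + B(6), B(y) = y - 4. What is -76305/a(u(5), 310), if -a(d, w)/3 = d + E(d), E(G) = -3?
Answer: 25435/4 ≈ 6358.8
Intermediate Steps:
B(y) = -4 + y
u(o) = 2 + o (u(o) = o + (-4 + 6) = o + 2 = 2 + o)
a(d, w) = 9 - 3*d (a(d, w) = -3*(d - 3) = -3*(-3 + d) = 9 - 3*d)
-76305/a(u(5), 310) = -76305/(9 - 3*(2 + 5)) = -76305/(9 - 3*7) = -76305/(9 - 21) = -76305/(-12) = -76305*(-1/12) = 25435/4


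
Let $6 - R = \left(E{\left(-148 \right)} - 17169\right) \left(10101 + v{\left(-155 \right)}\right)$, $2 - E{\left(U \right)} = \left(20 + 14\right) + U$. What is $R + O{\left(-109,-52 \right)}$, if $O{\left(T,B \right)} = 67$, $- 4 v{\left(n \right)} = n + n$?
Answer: $\frac{347148067}{2} \approx 1.7357 \cdot 10^{8}$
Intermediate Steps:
$v{\left(n \right)} = - \frac{n}{2}$ ($v{\left(n \right)} = - \frac{n + n}{4} = - \frac{2 n}{4} = - \frac{n}{2}$)
$E{\left(U \right)} = -32 - U$ ($E{\left(U \right)} = 2 - \left(\left(20 + 14\right) + U\right) = 2 - \left(34 + U\right) = -32 - U$)
$R = \frac{347147933}{2}$ ($R = 6 - \left(\left(-32 - -148\right) - 17169\right) \left(10101 - - \frac{155}{2}\right) = 6 - \left(\left(-32 + 148\right) - 17169\right) \left(10101 + \frac{155}{2}\right) = 6 - \left(116 - 17169\right) \frac{20357}{2} = 6 - \left(-17053\right) \frac{20357}{2} = 6 - - \frac{347147921}{2} = 6 + \frac{347147921}{2} = \frac{347147933}{2} \approx 1.7357 \cdot 10^{8}$)
$R + O{\left(-109,-52 \right)} = \frac{347147933}{2} + 67 = \frac{347148067}{2}$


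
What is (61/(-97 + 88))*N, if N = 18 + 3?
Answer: -427/3 ≈ -142.33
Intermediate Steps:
N = 21
(61/(-97 + 88))*N = (61/(-97 + 88))*21 = (61/(-9))*21 = -⅑*61*21 = -61/9*21 = -427/3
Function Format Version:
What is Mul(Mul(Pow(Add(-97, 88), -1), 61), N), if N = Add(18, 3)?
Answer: Rational(-427, 3) ≈ -142.33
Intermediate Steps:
N = 21
Mul(Mul(Pow(Add(-97, 88), -1), 61), N) = Mul(Mul(Pow(Add(-97, 88), -1), 61), 21) = Mul(Mul(Pow(-9, -1), 61), 21) = Mul(Mul(Rational(-1, 9), 61), 21) = Mul(Rational(-61, 9), 21) = Rational(-427, 3)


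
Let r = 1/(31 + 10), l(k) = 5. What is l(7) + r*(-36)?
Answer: 169/41 ≈ 4.1219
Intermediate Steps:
r = 1/41 ≈ 0.024390
l(7) + r*(-36) = 5 + (1/41)*(-36) = 5 - 36/41 = 169/41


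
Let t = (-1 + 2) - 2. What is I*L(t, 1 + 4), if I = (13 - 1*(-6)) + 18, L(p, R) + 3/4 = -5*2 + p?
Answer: -1739/4 ≈ -434.75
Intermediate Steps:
t = -1 (t = 1 - 2 = -1)
L(p, R) = -43/4 + p (L(p, R) = -¾ + (-5*2 + p) = -¾ + (-10 + p) = -43/4 + p)
I = 37 (I = (13 + 6) + 18 = 19 + 18 = 37)
I*L(t, 1 + 4) = 37*(-43/4 - 1) = 37*(-47/4) = -1739/4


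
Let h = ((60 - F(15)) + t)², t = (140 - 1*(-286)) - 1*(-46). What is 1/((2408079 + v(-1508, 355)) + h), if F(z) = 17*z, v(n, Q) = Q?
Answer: 1/2485163 ≈ 4.0239e-7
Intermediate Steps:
t = 472 (t = (140 + 286) + 46 = 426 + 46 = 472)
h = 76729 (h = ((60 - 17*15) + 472)² = ((60 - 1*255) + 472)² = ((60 - 255) + 472)² = (-195 + 472)² = 277² = 76729)
1/((2408079 + v(-1508, 355)) + h) = 1/((2408079 + 355) + 76729) = 1/(2408434 + 76729) = 1/2485163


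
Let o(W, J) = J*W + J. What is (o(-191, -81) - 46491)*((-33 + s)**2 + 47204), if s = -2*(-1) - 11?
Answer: -1522953768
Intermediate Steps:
s = -9 (s = 2 - 11 = -9)
o(W, J) = J + J*W
(o(-191, -81) - 46491)*((-33 + s)**2 + 47204) = (-81*(1 - 191) - 46491)*((-33 - 9)**2 + 47204) = (-81*(-190) - 46491)*((-42)**2 + 47204) = (15390 - 46491)*(1764 + 47204) = -31101*48968 = -1522953768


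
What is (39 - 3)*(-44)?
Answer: -1584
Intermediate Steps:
(39 - 3)*(-44) = 36*(-44) = -1584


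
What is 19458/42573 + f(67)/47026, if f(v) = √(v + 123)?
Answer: 282/617 + √190/47026 ≈ 0.45734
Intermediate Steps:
f(v) = √(123 + v)
19458/42573 + f(67)/47026 = 19458/42573 + √(123 + 67)/47026 = 19458*(1/42573) + √190*(1/47026) = 282/617 + √190/47026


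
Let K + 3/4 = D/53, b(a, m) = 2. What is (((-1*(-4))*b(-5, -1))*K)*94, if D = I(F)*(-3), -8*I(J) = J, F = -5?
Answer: -31302/53 ≈ -590.60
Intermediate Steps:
I(J) = -J/8
D = -15/8 (D = -⅛*(-5)*(-3) = (5/8)*(-3) = -15/8 ≈ -1.8750)
K = -333/424 (K = -¾ - 15/8/53 = -¾ - 15/8*1/53 = -¾ - 15/424 = -333/424 ≈ -0.78538)
(((-1*(-4))*b(-5, -1))*K)*94 = ((-1*(-4)*2)*(-333/424))*94 = ((4*2)*(-333/424))*94 = (8*(-333/424))*94 = -333/53*94 = -31302/53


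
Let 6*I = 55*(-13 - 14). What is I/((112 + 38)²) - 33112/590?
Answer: -3311849/59000 ≈ -56.133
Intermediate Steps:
I = -495/2 (I = (55*(-13 - 14))/6 = (55*(-27))/6 = (⅙)*(-1485) = -495/2 ≈ -247.50)
I/((112 + 38)²) - 33112/590 = -495/(2*(112 + 38)²) - 33112/590 = -495/(2*(150²)) - 33112*1/590 = -495/2/22500 - 16556/295 = -495/2*1/22500 - 16556/295 = -11/1000 - 16556/295 = -3311849/59000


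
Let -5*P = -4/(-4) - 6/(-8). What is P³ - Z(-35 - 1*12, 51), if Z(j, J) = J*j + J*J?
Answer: -1632343/8000 ≈ -204.04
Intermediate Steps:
Z(j, J) = J² + J*j (Z(j, J) = J*j + J² = J² + J*j)
P = -7/20 (P = -(-4/(-4) - 6/(-8))/5 = -(-4*(-¼) - 6*(-⅛))/5 = -(1 + ¾)/5 = -⅕*7/4 = -7/20 ≈ -0.35000)
P³ - Z(-35 - 1*12, 51) = (-7/20)³ - 51*(51 + (-35 - 1*12)) = -343/8000 - 51*(51 + (-35 - 12)) = -343/8000 - 51*(51 - 47) = -343/8000 - 51*4 = -343/8000 - 1*204 = -343/8000 - 204 = -1632343/8000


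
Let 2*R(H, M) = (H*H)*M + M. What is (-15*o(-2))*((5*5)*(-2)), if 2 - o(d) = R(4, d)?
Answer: 14250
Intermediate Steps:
R(H, M) = M/2 + M*H²/2 (R(H, M) = ((H*H)*M + M)/2 = (H²*M + M)/2 = (M*H² + M)/2 = (M + M*H²)/2 = M/2 + M*H²/2)
o(d) = 2 - 17*d/2 (o(d) = 2 - d*(1 + 4²)/2 = 2 - d*(1 + 16)/2 = 2 - d*17/2 = 2 - 17*d/2)
(-15*o(-2))*((5*5)*(-2)) = (-15*(2 - 17/2*(-2)))*((5*5)*(-2)) = (-15*(2 + 17))*(25*(-2)) = -15*19*(-50) = -285*(-50) = 14250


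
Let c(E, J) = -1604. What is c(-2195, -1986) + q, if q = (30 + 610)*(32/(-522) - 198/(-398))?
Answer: -68810956/51939 ≈ -1324.8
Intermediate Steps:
q = 14499200/51939 (q = 640*(32*(-1/522) - 198*(-1/398)) = 640*(-16/261 + 99/199) = 640*(22655/51939) = 14499200/51939 ≈ 279.16)
c(-2195, -1986) + q = -1604 + 14499200/51939 = -68810956/51939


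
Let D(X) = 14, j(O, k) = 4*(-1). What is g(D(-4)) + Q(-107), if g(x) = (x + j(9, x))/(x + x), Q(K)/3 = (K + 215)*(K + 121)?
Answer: 63509/14 ≈ 4536.4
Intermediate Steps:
j(O, k) = -4
Q(K) = 3*(121 + K)*(215 + K) (Q(K) = 3*((K + 215)*(K + 121)) = 3*((215 + K)*(121 + K)) = 3*((121 + K)*(215 + K)) = 3*(121 + K)*(215 + K))
g(x) = (-4 + x)/(2*x) (g(x) = (x - 4)/(x + x) = (-4 + x)/((2*x)) = (-4 + x)*(1/(2*x)) = (-4 + x)/(2*x))
g(D(-4)) + Q(-107) = (½)*(-4 + 14)/14 + (78045 + 3*(-107)² + 1008*(-107)) = (½)*(1/14)*10 + (78045 + 3*11449 - 107856) = 5/14 + (78045 + 34347 - 107856) = 5/14 + 4536 = 63509/14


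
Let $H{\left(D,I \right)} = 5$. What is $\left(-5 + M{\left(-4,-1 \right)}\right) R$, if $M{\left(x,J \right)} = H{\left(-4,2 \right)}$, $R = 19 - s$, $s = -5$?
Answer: $0$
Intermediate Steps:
$R = 24$ ($R = 19 - -5 = 19 + 5 = 24$)
$M{\left(x,J \right)} = 5$
$\left(-5 + M{\left(-4,-1 \right)}\right) R = \left(-5 + 5\right) 24 = 0 \cdot 24 = 0$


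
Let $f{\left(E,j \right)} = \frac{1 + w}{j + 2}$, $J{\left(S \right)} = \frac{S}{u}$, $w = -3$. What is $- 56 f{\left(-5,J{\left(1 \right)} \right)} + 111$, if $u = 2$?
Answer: $\frac{779}{5} \approx 155.8$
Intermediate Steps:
$J{\left(S \right)} = \frac{S}{2}$
$f{\left(E,j \right)} = - \frac{2}{2 + j}$ ($f{\left(E,j \right)} = \frac{1 - 3}{j + 2} = - \frac{2}{2 + j}$)
$- 56 f{\left(-5,J{\left(1 \right)} \right)} + 111 = - 56 \left(- \frac{2}{2 + \frac{1}{2} \cdot 1}\right) + 111 = - 56 \left(- \frac{2}{2 + \frac{1}{2}}\right) + 111 = - 56 \left(- \frac{2}{\frac{5}{2}}\right) + 111 = - 56 \left(\left(-2\right) \frac{2}{5}\right) + 111 = \left(-56\right) \left(- \frac{4}{5}\right) + 111 = \frac{224}{5} + 111 = \frac{779}{5}$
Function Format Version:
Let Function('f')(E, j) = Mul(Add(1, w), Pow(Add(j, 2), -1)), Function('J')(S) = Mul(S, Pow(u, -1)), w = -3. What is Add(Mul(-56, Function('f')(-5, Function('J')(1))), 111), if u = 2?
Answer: Rational(779, 5) ≈ 155.80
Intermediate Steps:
Function('J')(S) = Mul(Rational(1, 2), S) (Function('J')(S) = Mul(S, Pow(2, -1)) = Mul(S, Rational(1, 2)) = Mul(Rational(1, 2), S))
Function('f')(E, j) = Mul(-2, Pow(Add(2, j), -1)) (Function('f')(E, j) = Mul(Add(1, -3), Pow(Add(j, 2), -1)) = Mul(-2, Pow(Add(2, j), -1)))
Add(Mul(-56, Function('f')(-5, Function('J')(1))), 111) = Add(Mul(-56, Mul(-2, Pow(Add(2, Mul(Rational(1, 2), 1)), -1))), 111) = Add(Mul(-56, Mul(-2, Pow(Add(2, Rational(1, 2)), -1))), 111) = Add(Mul(-56, Mul(-2, Pow(Rational(5, 2), -1))), 111) = Add(Mul(-56, Mul(-2, Rational(2, 5))), 111) = Add(Mul(-56, Rational(-4, 5)), 111) = Add(Rational(224, 5), 111) = Rational(779, 5)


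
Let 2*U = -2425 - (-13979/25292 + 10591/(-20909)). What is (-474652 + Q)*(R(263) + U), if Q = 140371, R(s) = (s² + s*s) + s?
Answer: -6939243706583575137/151094408 ≈ -4.5927e+10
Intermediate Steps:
R(s) = s + 2*s² (R(s) = (s² + s²) + s = 2*s² + s = s + 2*s²)
U = -183121947631/151094408 (U = (-2425 - (-13979/25292 + 10591/(-20909)))/2 = (-2425 - (-13979*1/25292 + 10591*(-1/20909)))/2 = (-2425 - (-13979/25292 - 1513/2987))/2 = (-2425 - 1*(-80022069/75547204))/2 = (-2425 + 80022069/75547204)/2 = (½)*(-183121947631/75547204) = -183121947631/151094408 ≈ -1212.0)
(-474652 + Q)*(R(263) + U) = (-474652 + 140371)*(263*(1 + 2*263) - 183121947631/151094408) = -334281*(263*(1 + 526) - 183121947631/151094408) = -334281*(263*527 - 183121947631/151094408) = -334281*(138601 - 183121947631/151094408) = -334281*20758714095577/151094408 = -6939243706583575137/151094408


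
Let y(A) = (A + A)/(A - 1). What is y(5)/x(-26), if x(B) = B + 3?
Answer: -5/46 ≈ -0.10870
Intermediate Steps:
y(A) = 2*A/(-1 + A) (y(A) = (2*A)/(-1 + A) = 2*A/(-1 + A))
x(B) = 3 + B
y(5)/x(-26) = (2*5/(-1 + 5))/(3 - 26) = (2*5/4)/(-23) = (2*5*(¼))*(-1/23) = (5/2)*(-1/23) = -5/46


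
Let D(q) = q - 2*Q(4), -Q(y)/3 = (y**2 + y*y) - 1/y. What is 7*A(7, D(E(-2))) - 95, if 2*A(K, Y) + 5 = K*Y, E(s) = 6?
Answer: 18807/4 ≈ 4701.8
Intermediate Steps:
Q(y) = -6*y**2 + 3/y (Q(y) = -3*((y**2 + y*y) - 1/y) = -3*((y**2 + y**2) - 1/y) = -3*(2*y**2 - 1/y) = -3*(-1/y + 2*y**2) = -6*y**2 + 3/y)
D(q) = 381/2 + q (D(q) = q - 6*(1 - 2*4**3)/4 = q - 6*(1 - 2*64)/4 = q - 6*(1 - 128)/4 = q - 6*(-127)/4 = q - 2*(-381/4) = q + 381/2 = 381/2 + q)
A(K, Y) = -5/2 + K*Y/2 (A(K, Y) = -5/2 + (K*Y)/2 = -5/2 + K*Y/2)
7*A(7, D(E(-2))) - 95 = 7*(-5/2 + (1/2)*7*(381/2 + 6)) - 95 = 7*(-5/2 + (1/2)*7*(393/2)) - 95 = 7*(-5/2 + 2751/4) - 95 = 7*(2741/4) - 95 = 19187/4 - 95 = 18807/4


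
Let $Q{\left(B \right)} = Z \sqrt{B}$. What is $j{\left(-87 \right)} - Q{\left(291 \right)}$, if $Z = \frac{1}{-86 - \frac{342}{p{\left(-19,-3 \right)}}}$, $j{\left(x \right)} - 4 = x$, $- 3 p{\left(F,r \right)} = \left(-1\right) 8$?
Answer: $-83 + \frac{4 \sqrt{291}}{857} \approx -82.92$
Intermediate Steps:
$p{\left(F,r \right)} = \frac{8}{3}$ ($p{\left(F,r \right)} = - \frac{\left(-1\right) 8}{3} = \left(- \frac{1}{3}\right) \left(-8\right) = \frac{8}{3}$)
$j{\left(x \right)} = 4 + x$
$Z = - \frac{4}{857}$ ($Z = \frac{1}{-86 - \frac{342}{\frac{8}{3}}} = \frac{1}{-86 - \frac{513}{4}} = \frac{1}{- \frac{857}{4}} = - \frac{4}{857} \approx -0.0046674$)
$Q{\left(B \right)} = - \frac{4 \sqrt{B}}{857}$
$j{\left(-87 \right)} - Q{\left(291 \right)} = \left(4 - 87\right) - - \frac{4 \sqrt{291}}{857} = -83 + \frac{4 \sqrt{291}}{857}$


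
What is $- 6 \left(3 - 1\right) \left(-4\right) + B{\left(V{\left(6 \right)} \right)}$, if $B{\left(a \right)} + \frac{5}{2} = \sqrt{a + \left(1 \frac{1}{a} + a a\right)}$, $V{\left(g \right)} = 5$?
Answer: $\frac{91}{2} + \frac{\sqrt{755}}{5} \approx 50.995$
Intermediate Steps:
$B{\left(a \right)} = - \frac{5}{2} + \sqrt{a + \frac{1}{a} + a^{2}}$ ($B{\left(a \right)} = - \frac{5}{2} + \sqrt{a + \left(1 \frac{1}{a} + a a\right)} = - \frac{5}{2} + \sqrt{a + \left(\frac{1}{a} + a^{2}\right)} = - \frac{5}{2} + \sqrt{a + \frac{1}{a} + a^{2}}$)
$- 6 \left(3 - 1\right) \left(-4\right) + B{\left(V{\left(6 \right)} \right)} = - 6 \left(3 - 1\right) \left(-4\right) - \left(\frac{5}{2} - \sqrt{5 + \frac{1}{5} + 5^{2}}\right) = - 6 \cdot 2 \left(-4\right) - \left(\frac{5}{2} - \sqrt{5 + \frac{1}{5} + 25}\right) = \left(-6\right) \left(-8\right) - \left(\frac{5}{2} - \sqrt{\frac{151}{5}}\right) = 48 - \left(\frac{5}{2} - \frac{\sqrt{755}}{5}\right) = \frac{91}{2} + \frac{\sqrt{755}}{5}$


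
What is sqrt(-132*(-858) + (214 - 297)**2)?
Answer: sqrt(120145) ≈ 346.62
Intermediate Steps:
sqrt(-132*(-858) + (214 - 297)**2) = sqrt(113256 + (-83)**2) = sqrt(113256 + 6889) = sqrt(120145)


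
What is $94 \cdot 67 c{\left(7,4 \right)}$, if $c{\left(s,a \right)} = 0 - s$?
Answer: $-44086$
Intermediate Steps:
$c{\left(s,a \right)} = - s$
$94 \cdot 67 c{\left(7,4 \right)} = 94 \cdot 67 \left(\left(-1\right) 7\right) = 6298 \left(-7\right) = -44086$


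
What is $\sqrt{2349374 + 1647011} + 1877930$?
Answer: $1877930 + \sqrt{3996385} \approx 1.8799 \cdot 10^{6}$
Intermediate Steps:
$\sqrt{2349374 + 1647011} + 1877930 = \sqrt{3996385} + 1877930 = 1877930 + \sqrt{3996385}$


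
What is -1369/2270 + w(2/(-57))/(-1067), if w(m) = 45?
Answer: -1562873/2422090 ≈ -0.64526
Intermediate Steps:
-1369/2270 + w(2/(-57))/(-1067) = -1369/2270 + 45/(-1067) = -1369*1/2270 + 45*(-1/1067) = -1369/2270 - 45/1067 = -1562873/2422090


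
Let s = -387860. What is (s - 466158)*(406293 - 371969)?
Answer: -29313313832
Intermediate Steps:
(s - 466158)*(406293 - 371969) = (-387860 - 466158)*(406293 - 371969) = -854018*34324 = -29313313832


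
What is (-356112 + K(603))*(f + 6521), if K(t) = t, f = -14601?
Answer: 2872512720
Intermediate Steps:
(-356112 + K(603))*(f + 6521) = (-356112 + 603)*(-14601 + 6521) = -355509*(-8080) = 2872512720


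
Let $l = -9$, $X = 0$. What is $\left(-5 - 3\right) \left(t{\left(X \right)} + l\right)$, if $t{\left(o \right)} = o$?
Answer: $72$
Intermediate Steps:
$\left(-5 - 3\right) \left(t{\left(X \right)} + l\right) = \left(-5 - 3\right) \left(0 - 9\right) = \left(-5 - 3\right) \left(-9\right) = \left(-8\right) \left(-9\right) = 72$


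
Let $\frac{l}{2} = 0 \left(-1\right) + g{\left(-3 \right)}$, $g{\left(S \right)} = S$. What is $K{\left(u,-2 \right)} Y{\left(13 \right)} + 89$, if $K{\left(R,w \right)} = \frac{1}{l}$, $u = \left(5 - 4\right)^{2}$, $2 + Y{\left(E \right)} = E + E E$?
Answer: $59$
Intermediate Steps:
$Y{\left(E \right)} = -2 + E + E^{2}$ ($Y{\left(E \right)} = -2 + \left(E + E E\right) = -2 + \left(E + E^{2}\right) = -2 + E + E^{2}$)
$u = 1$ ($u = 1^{2} = 1$)
$l = -6$ ($l = 2 \left(0 \left(-1\right) - 3\right) = 2 \left(0 - 3\right) = 2 \left(-3\right) = -6$)
$K{\left(R,w \right)} = - \frac{1}{6}$ ($K{\left(R,w \right)} = \frac{1}{-6} = - \frac{1}{6}$)
$K{\left(u,-2 \right)} Y{\left(13 \right)} + 89 = - \frac{-2 + 13 + 13^{2}}{6} + 89 = - \frac{-2 + 13 + 169}{6} + 89 = \left(- \frac{1}{6}\right) 180 + 89 = -30 + 89 = 59$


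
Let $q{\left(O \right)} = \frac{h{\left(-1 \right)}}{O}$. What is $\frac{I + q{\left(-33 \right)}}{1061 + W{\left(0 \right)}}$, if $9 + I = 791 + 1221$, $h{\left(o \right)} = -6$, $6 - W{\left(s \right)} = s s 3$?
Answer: $\frac{22035}{11737} \approx 1.8774$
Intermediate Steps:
$W{\left(s \right)} = 6 - 3 s^{2}$ ($W{\left(s \right)} = 6 - s s 3 = 6 - s^{2} \cdot 3 = 6 - 3 s^{2}$)
$I = 2003$ ($I = -9 + \left(791 + 1221\right) = -9 + 2012 = 2003$)
$q{\left(O \right)} = - \frac{6}{O}$
$\frac{I + q{\left(-33 \right)}}{1061 + W{\left(0 \right)}} = \frac{2003 - \frac{6}{-33}}{1061 + \left(6 - 3 \cdot 0^{2}\right)} = \frac{2003 - - \frac{2}{11}}{1061 + \left(6 - 0\right)} = \frac{2003 + \frac{2}{11}}{1061 + \left(6 + 0\right)} = \frac{22035}{11 \left(1061 + 6\right)} = \frac{22035}{11 \cdot 1067} = \frac{22035}{11} \cdot \frac{1}{1067} = \frac{22035}{11737}$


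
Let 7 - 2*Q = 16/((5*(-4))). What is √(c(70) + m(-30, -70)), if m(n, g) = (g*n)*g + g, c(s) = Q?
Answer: I*√14706610/10 ≈ 383.49*I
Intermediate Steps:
Q = 39/10 (Q = 7/2 - 8/(5*(-4)) = 7/2 - 8/(-20) = 7/2 - 8*(-1)/20 = 7/2 - ½*(-⅘) = 7/2 + ⅖ = 39/10 ≈ 3.9000)
c(s) = 39/10
m(n, g) = g + n*g² (m(n, g) = n*g² + g = g + n*g²)
√(c(70) + m(-30, -70)) = √(39/10 - 70*(1 - 70*(-30))) = √(39/10 - 70*(1 + 2100)) = √(39/10 - 70*2101) = √(39/10 - 147070) = √(-1470661/10) = I*√14706610/10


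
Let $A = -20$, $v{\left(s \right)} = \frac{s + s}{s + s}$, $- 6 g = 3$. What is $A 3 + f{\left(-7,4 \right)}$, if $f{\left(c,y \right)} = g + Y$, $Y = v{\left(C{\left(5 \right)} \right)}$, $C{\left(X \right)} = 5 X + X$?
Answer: $- \frac{119}{2} \approx -59.5$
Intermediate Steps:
$g = - \frac{1}{2}$ ($g = \left(- \frac{1}{6}\right) 3 = - \frac{1}{2} \approx -0.5$)
$C{\left(X \right)} = 6 X$
$v{\left(s \right)} = 1$ ($v{\left(s \right)} = \frac{2 s}{2 s} = 2 s \frac{1}{2 s} = 1$)
$Y = 1$
$f{\left(c,y \right)} = \frac{1}{2}$ ($f{\left(c,y \right)} = - \frac{1}{2} + 1 = \frac{1}{2}$)
$A 3 + f{\left(-7,4 \right)} = \left(-20\right) 3 + \frac{1}{2} = -60 + \frac{1}{2} = - \frac{119}{2}$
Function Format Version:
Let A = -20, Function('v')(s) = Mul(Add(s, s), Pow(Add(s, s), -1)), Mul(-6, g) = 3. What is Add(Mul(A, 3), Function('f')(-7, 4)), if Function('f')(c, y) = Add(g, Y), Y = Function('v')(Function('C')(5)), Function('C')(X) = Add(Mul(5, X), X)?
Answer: Rational(-119, 2) ≈ -59.500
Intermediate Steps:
g = Rational(-1, 2) (g = Mul(Rational(-1, 6), 3) = Rational(-1, 2) ≈ -0.50000)
Function('C')(X) = Mul(6, X)
Function('v')(s) = 1 (Function('v')(s) = Mul(Mul(2, s), Pow(Mul(2, s), -1)) = Mul(Mul(2, s), Mul(Rational(1, 2), Pow(s, -1))) = 1)
Y = 1
Function('f')(c, y) = Rational(1, 2) (Function('f')(c, y) = Add(Rational(-1, 2), 1) = Rational(1, 2))
Add(Mul(A, 3), Function('f')(-7, 4)) = Add(Mul(-20, 3), Rational(1, 2)) = Add(-60, Rational(1, 2)) = Rational(-119, 2)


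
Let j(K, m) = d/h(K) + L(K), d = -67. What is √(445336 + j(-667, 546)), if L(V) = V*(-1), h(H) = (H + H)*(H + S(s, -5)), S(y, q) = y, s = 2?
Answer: √350988372669619930/887110 ≈ 667.83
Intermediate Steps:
h(H) = 2*H*(2 + H) (h(H) = (H + H)*(H + 2) = (2*H)*(2 + H) = 2*H*(2 + H))
L(V) = -V
j(K, m) = -K - 67/(2*K*(2 + K)) (j(K, m) = -67*1/(2*K*(2 + K)) - K = -67/(2*K*(2 + K)) - K = -K - 67/(2*K*(2 + K)))
√(445336 + j(-667, 546)) = √(445336 + (½)*(-67 + 2*(-667)²*(-2 - 1*(-667)))/(-667*(2 - 667))) = √(445336 + (½)*(-1/667)*(-67 + 2*444889*(-2 + 667))/(-665)) = √(445336 + (½)*(-1/667)*(-1/665)*(-67 + 2*444889*665)) = √(445336 + (½)*(-1/667)*(-1/665)*(-67 + 591702370)) = √(445336 + (½)*(-1/667)*(-1/665)*591702303) = √(445336 + 591702303/887110) = √(395653721263/887110) = √350988372669619930/887110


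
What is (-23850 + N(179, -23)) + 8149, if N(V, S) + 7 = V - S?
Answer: -15506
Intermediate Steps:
N(V, S) = -7 + V - S (N(V, S) = -7 + (V - S) = -7 + V - S)
(-23850 + N(179, -23)) + 8149 = (-23850 + (-7 + 179 - 1*(-23))) + 8149 = (-23850 + (-7 + 179 + 23)) + 8149 = (-23850 + 195) + 8149 = -23655 + 8149 = -15506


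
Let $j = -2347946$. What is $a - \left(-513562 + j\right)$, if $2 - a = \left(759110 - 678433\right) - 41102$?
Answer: $2821935$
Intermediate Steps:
$a = -39573$ ($a = 2 - \left(\left(759110 - 678433\right) - 41102\right) = 2 - \left(80677 + \left(-164350 + 123248\right)\right) = 2 - \left(80677 - 41102\right) = 2 - 39575 = -39573$)
$a - \left(-513562 + j\right) = -39573 + \left(\left(455005 + 58557\right) - -2347946\right) = -39573 + \left(513562 + 2347946\right) = -39573 + 2861508 = 2821935$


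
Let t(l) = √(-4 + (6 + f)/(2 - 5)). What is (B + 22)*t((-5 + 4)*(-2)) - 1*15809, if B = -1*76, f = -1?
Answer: -15809 - 18*I*√51 ≈ -15809.0 - 128.55*I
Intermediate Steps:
t(l) = I*√51/3 (t(l) = √(-4 + (6 - 1)/(2 - 5)) = √(-4 + 5/(-3)) = √(-4 + 5*(-⅓)) = √(-4 - 5/3) = √(-17/3) = I*√51/3)
B = -76
(B + 22)*t((-5 + 4)*(-2)) - 1*15809 = (-76 + 22)*(I*√51/3) - 1*15809 = -18*I*√51 - 15809 = -15809 - 18*I*√51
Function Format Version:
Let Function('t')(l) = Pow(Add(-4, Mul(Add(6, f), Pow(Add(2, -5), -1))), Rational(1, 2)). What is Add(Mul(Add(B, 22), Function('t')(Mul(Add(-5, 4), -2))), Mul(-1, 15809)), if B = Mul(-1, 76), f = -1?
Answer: Add(-15809, Mul(-18, I, Pow(51, Rational(1, 2)))) ≈ Add(-15809., Mul(-128.55, I))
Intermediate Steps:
Function('t')(l) = Mul(Rational(1, 3), I, Pow(51, Rational(1, 2))) (Function('t')(l) = Pow(Add(-4, Mul(Add(6, -1), Pow(Add(2, -5), -1))), Rational(1, 2)) = Pow(Add(-4, Mul(5, Pow(-3, -1))), Rational(1, 2)) = Pow(Add(-4, Mul(5, Rational(-1, 3))), Rational(1, 2)) = Pow(Add(-4, Rational(-5, 3)), Rational(1, 2)) = Pow(Rational(-17, 3), Rational(1, 2)) = Mul(Rational(1, 3), I, Pow(51, Rational(1, 2))))
B = -76
Add(Mul(Add(B, 22), Function('t')(Mul(Add(-5, 4), -2))), Mul(-1, 15809)) = Add(Mul(Add(-76, 22), Mul(Rational(1, 3), I, Pow(51, Rational(1, 2)))), Mul(-1, 15809)) = Add(Mul(-54, Mul(Rational(1, 3), I, Pow(51, Rational(1, 2)))), -15809) = Add(Mul(-18, I, Pow(51, Rational(1, 2))), -15809) = Add(-15809, Mul(-18, I, Pow(51, Rational(1, 2))))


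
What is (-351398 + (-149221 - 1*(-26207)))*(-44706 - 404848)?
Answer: 213273812248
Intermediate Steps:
(-351398 + (-149221 - 1*(-26207)))*(-44706 - 404848) = (-351398 + (-149221 + 26207))*(-449554) = (-351398 - 123014)*(-449554) = -474412*(-449554) = 213273812248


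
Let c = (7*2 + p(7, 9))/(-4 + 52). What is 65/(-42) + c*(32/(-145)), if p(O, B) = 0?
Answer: -9817/6090 ≈ -1.6120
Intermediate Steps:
c = 7/24 (c = (7*2 + 0)/(-4 + 52) = (14 + 0)/48 = 14*(1/48) = 7/24 ≈ 0.29167)
65/(-42) + c*(32/(-145)) = 65/(-42) + 7*(32/(-145))/24 = 65*(-1/42) + 7*(32*(-1/145))/24 = -65/42 + (7/24)*(-32/145) = -65/42 - 28/435 = -9817/6090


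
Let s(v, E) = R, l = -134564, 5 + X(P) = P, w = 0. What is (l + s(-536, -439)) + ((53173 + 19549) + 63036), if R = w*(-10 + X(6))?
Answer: 1194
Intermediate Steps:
X(P) = -5 + P
R = 0 (R = 0*(-10 + (-5 + 6)) = 0*(-10 + 1) = 0*(-9) = 0)
s(v, E) = 0
(l + s(-536, -439)) + ((53173 + 19549) + 63036) = (-134564 + 0) + ((53173 + 19549) + 63036) = -134564 + (72722 + 63036) = -134564 + 135758 = 1194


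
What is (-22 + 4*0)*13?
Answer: -286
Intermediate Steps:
(-22 + 4*0)*13 = (-22 + 0)*13 = -22*13 = -286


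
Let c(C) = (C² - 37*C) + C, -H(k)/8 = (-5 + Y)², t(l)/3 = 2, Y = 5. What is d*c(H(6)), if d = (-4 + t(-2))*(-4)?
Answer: 0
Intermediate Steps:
t(l) = 6 (t(l) = 3*2 = 6)
H(k) = 0 (H(k) = -8*(-5 + 5)² = -8*0² = -8*0 = 0)
d = -8 (d = (-4 + 6)*(-4) = 2*(-4) = -8)
c(C) = C² - 36*C
d*c(H(6)) = -0*(-36 + 0) = -0*(-36) = -8*0 = 0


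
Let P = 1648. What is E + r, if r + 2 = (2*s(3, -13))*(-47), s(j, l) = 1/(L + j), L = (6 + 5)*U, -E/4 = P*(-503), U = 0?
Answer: 9947228/3 ≈ 3.3157e+6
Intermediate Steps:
E = 3315776 (E = -6592*(-503) = -4*(-828944) = 3315776)
L = 0 (L = (6 + 5)*0 = 11*0 = 0)
s(j, l) = 1/j (s(j, l) = 1/(0 + j) = 1/j)
r = -100/3 (r = -2 + (2/3)*(-47) = -2 + (2*(⅓))*(-47) = -2 + (⅔)*(-47) = -2 - 94/3 = -100/3 ≈ -33.333)
E + r = 3315776 - 100/3 = 9947228/3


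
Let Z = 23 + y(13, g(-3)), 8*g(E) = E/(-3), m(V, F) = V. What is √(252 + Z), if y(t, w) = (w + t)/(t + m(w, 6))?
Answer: 2*√69 ≈ 16.613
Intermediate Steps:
g(E) = -E/24 (g(E) = (E/(-3))/8 = (E*(-⅓))/8 = (-E/3)/8 = -E/24)
y(t, w) = 1 (y(t, w) = (w + t)/(t + w) = (t + w)/(t + w) = 1)
Z = 24 (Z = 23 + 1 = 24)
√(252 + Z) = √(252 + 24) = √276 = 2*√69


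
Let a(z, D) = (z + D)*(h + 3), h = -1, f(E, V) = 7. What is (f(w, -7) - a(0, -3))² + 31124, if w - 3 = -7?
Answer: 31293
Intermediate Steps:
w = -4 (w = 3 - 7 = -4)
a(z, D) = 2*D + 2*z (a(z, D) = (z + D)*(-1 + 3) = (D + z)*2 = 2*D + 2*z)
(f(w, -7) - a(0, -3))² + 31124 = (7 - (2*(-3) + 2*0))² + 31124 = (7 - (-6 + 0))² + 31124 = (7 - 1*(-6))² + 31124 = (7 + 6)² + 31124 = 13² + 31124 = 169 + 31124 = 31293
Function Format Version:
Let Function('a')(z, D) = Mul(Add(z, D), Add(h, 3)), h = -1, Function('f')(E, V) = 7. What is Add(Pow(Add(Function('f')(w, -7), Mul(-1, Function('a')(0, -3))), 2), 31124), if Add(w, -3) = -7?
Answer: 31293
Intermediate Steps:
w = -4 (w = Add(3, -7) = -4)
Function('a')(z, D) = Add(Mul(2, D), Mul(2, z)) (Function('a')(z, D) = Mul(Add(z, D), Add(-1, 3)) = Mul(Add(D, z), 2) = Add(Mul(2, D), Mul(2, z)))
Add(Pow(Add(Function('f')(w, -7), Mul(-1, Function('a')(0, -3))), 2), 31124) = Add(Pow(Add(7, Mul(-1, Add(Mul(2, -3), Mul(2, 0)))), 2), 31124) = Add(Pow(Add(7, Mul(-1, Add(-6, 0))), 2), 31124) = Add(Pow(Add(7, Mul(-1, -6)), 2), 31124) = Add(Pow(Add(7, 6), 2), 31124) = Add(Pow(13, 2), 31124) = Add(169, 31124) = 31293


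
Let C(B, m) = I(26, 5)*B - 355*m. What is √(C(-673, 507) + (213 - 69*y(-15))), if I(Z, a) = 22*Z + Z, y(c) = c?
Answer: 13*I*√3439 ≈ 762.36*I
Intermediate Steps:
I(Z, a) = 23*Z
C(B, m) = -355*m + 598*B (C(B, m) = (23*26)*B - 355*m = 598*B - 355*m = -355*m + 598*B)
√(C(-673, 507) + (213 - 69*y(-15))) = √((-355*507 + 598*(-673)) + (213 - 69*(-15))) = √((-179985 - 402454) + (213 + 1035)) = √(-582439 + 1248) = √(-581191) = 13*I*√3439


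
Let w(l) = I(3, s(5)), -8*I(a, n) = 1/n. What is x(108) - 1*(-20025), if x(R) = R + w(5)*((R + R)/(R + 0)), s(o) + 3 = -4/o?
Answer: 1530113/76 ≈ 20133.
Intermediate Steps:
s(o) = -3 - 4/o
I(a, n) = -1/(8*n)
w(l) = 5/152 (w(l) = -1/(8*(-3 - 4/5)) = -1/(8*(-3 - 4*⅕)) = -1/(8*(-3 - ⅘)) = -1/(8*(-19/5)) = -⅛*(-5/19) = 5/152)
x(R) = 5/76 + R (x(R) = R + 5*((R + R)/(R + 0))/152 = R + 5*((2*R)/R)/152 = R + (5/152)*2 = R + 5/76 = 5/76 + R)
x(108) - 1*(-20025) = (5/76 + 108) - 1*(-20025) = 8213/76 + 20025 = 1530113/76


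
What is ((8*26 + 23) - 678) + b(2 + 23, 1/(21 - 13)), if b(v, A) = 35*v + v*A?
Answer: 3449/8 ≈ 431.13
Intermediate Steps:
b(v, A) = 35*v + A*v
((8*26 + 23) - 678) + b(2 + 23, 1/(21 - 13)) = ((8*26 + 23) - 678) + (2 + 23)*(35 + 1/(21 - 13)) = ((208 + 23) - 678) + 25*(35 + 1/8) = (231 - 678) + 25*(35 + 1/8) = -447 + 25*(281/8) = -447 + 7025/8 = 3449/8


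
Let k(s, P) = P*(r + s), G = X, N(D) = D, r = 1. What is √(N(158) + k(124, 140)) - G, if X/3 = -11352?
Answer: 34056 + 9*√218 ≈ 34189.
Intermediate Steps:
X = -34056 (X = 3*(-11352) = -34056)
G = -34056
k(s, P) = P*(1 + s)
√(N(158) + k(124, 140)) - G = √(158 + 140*(1 + 124)) - 1*(-34056) = √(158 + 140*125) + 34056 = √(158 + 17500) + 34056 = √17658 + 34056 = 9*√218 + 34056 = 34056 + 9*√218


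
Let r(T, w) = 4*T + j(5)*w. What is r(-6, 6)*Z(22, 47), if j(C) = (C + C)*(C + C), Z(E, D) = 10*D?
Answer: 270720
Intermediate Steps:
j(C) = 4*C² (j(C) = (2*C)*(2*C) = 4*C²)
r(T, w) = 4*T + 100*w (r(T, w) = 4*T + (4*5²)*w = 4*T + (4*25)*w = 4*T + 100*w)
r(-6, 6)*Z(22, 47) = (4*(-6) + 100*6)*(10*47) = (-24 + 600)*470 = 576*470 = 270720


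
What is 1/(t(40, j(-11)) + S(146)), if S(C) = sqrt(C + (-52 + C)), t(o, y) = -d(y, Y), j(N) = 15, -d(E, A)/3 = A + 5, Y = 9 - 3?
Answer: 11/283 - 4*sqrt(15)/849 ≈ 0.020622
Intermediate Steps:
Y = 6
d(E, A) = -15 - 3*A (d(E, A) = -3*(A + 5) = -3*(5 + A) = -15 - 3*A)
t(o, y) = 33 (t(o, y) = -(-15 - 3*6) = -(-15 - 18) = -1*(-33) = 33)
S(C) = sqrt(-52 + 2*C)
1/(t(40, j(-11)) + S(146)) = 1/(33 + sqrt(-52 + 2*146)) = 1/(33 + sqrt(-52 + 292)) = 1/(33 + sqrt(240)) = 1/(33 + 4*sqrt(15))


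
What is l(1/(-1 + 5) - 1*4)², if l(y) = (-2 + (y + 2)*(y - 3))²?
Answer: 607573201/65536 ≈ 9270.8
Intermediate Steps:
l(y) = (-2 + (-3 + y)*(2 + y))² (l(y) = (-2 + (2 + y)*(-3 + y))² = (-2 + (-3 + y)*(2 + y))²)
l(1/(-1 + 5) - 1*4)² = ((8 + (1/(-1 + 5) - 1*4) - (1/(-1 + 5) - 1*4)²)²)² = ((8 + (1/4 - 4) - (1/4 - 4)²)²)² = ((8 + (¼ - 4) - (¼ - 4)²)²)² = ((8 - 15/4 - (-15/4)²)²)² = ((8 - 15/4 - 1*225/16)²)² = ((8 - 15/4 - 225/16)²)² = ((-157/16)²)² = (24649/256)² = 607573201/65536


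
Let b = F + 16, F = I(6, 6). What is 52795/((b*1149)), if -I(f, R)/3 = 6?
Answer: -52795/2298 ≈ -22.974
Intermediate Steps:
I(f, R) = -18 (I(f, R) = -3*6 = -18)
F = -18
b = -2 (b = -18 + 16 = -2)
52795/((b*1149)) = 52795/((-2*1149)) = 52795/(-2298) = 52795*(-1/2298) = -52795/2298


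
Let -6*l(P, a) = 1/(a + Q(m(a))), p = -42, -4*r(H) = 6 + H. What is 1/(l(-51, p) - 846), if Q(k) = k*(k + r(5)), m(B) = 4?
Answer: -222/187811 ≈ -0.0011820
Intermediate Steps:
r(H) = -3/2 - H/4 (r(H) = -(6 + H)/4 = -3/2 - H/4)
Q(k) = k*(-11/4 + k) (Q(k) = k*(k + (-3/2 - ¼*5)) = k*(k + (-3/2 - 5/4)) = k*(k - 11/4) = k*(-11/4 + k))
l(P, a) = -1/(6*(5 + a)) (l(P, a) = -1/(6*(a + (¼)*4*(-11 + 4*4))) = -1/(6*(a + (¼)*4*(-11 + 16))) = -1/(6*(a + (¼)*4*5)) = -1/(6*(a + 5)) = -1/(6*(5 + a)))
1/(l(-51, p) - 846) = 1/(-1/(30 + 6*(-42)) - 846) = 1/(-1/(30 - 252) - 846) = 1/(-1/(-222) - 846) = 1/(-1*(-1/222) - 846) = 1/(1/222 - 846) = 1/(-187811/222) = -222/187811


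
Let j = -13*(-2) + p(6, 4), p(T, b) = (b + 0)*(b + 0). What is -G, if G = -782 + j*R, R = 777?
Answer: -31852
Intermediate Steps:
p(T, b) = b² (p(T, b) = b*b = b²)
j = 42 (j = -13*(-2) + 4² = 26 + 16 = 42)
G = 31852 (G = -782 + 42*777 = -782 + 32634 = 31852)
-G = -1*31852 = -31852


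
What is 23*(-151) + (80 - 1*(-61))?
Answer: -3332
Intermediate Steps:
23*(-151) + (80 - 1*(-61)) = -3473 + (80 + 61) = -3473 + 141 = -3332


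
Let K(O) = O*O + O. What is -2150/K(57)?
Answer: -1075/1653 ≈ -0.65033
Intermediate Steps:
K(O) = O + O**2 (K(O) = O**2 + O = O + O**2)
-2150/K(57) = -2150*1/(57*(1 + 57)) = -2150/(57*58) = -2150/3306 = -2150*1/3306 = -1075/1653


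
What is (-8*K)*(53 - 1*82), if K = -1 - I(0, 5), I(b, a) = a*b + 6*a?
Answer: -7192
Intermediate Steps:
I(b, a) = 6*a + a*b
K = -31 (K = -1 - 5*(6 + 0) = -1 - 5*6 = -1 - 1*30 = -1 - 30 = -31)
(-8*K)*(53 - 1*82) = (-8*(-31))*(53 - 1*82) = 248*(53 - 82) = 248*(-29) = -7192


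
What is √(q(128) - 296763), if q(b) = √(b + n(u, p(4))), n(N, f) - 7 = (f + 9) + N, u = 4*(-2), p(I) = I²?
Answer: √(-296763 + 2*√38) ≈ 544.75*I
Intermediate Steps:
u = -8
n(N, f) = 16 + N + f (n(N, f) = 7 + ((f + 9) + N) = 7 + ((9 + f) + N) = 7 + (9 + N + f) = 16 + N + f)
q(b) = √(24 + b) (q(b) = √(b + (16 - 8 + 4²)) = √(b + (16 - 8 + 16)) = √(b + 24) = √(24 + b))
√(q(128) - 296763) = √(√(24 + 128) - 296763) = √(√152 - 296763) = √(2*√38 - 296763) = √(-296763 + 2*√38)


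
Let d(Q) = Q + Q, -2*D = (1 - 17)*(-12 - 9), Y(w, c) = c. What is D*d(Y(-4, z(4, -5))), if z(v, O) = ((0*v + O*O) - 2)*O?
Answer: 38640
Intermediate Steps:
z(v, O) = O*(-2 + O**2) (z(v, O) = ((0 + O**2) - 2)*O = (O**2 - 2)*O = (-2 + O**2)*O = O*(-2 + O**2))
D = -168 (D = -(1 - 17)*(-12 - 9)/2 = -(-8)*(-21) = -1/2*336 = -168)
d(Q) = 2*Q
D*d(Y(-4, z(4, -5))) = -336*(-5*(-2 + (-5)**2)) = -336*(-5*(-2 + 25)) = -336*(-5*23) = -336*(-115) = -168*(-230) = 38640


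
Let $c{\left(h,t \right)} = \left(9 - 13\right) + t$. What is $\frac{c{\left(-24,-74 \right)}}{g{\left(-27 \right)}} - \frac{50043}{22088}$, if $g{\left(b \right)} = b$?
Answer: $\frac{123901}{198792} \approx 0.62327$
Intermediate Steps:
$c{\left(h,t \right)} = -4 + t$
$\frac{c{\left(-24,-74 \right)}}{g{\left(-27 \right)}} - \frac{50043}{22088} = \frac{-4 - 74}{-27} - \frac{50043}{22088} = \left(-78\right) \left(- \frac{1}{27}\right) - \frac{50043}{22088} = \frac{26}{9} - \frac{50043}{22088} = \frac{123901}{198792}$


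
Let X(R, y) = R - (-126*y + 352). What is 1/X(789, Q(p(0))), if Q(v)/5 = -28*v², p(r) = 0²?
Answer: 1/437 ≈ 0.0022883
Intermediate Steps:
p(r) = 0
Q(v) = -140*v² (Q(v) = 5*(-28*v²) = -140*v²)
X(R, y) = -352 + R + 126*y (X(R, y) = R - (352 - 126*y) = R + (-352 + 126*y) = -352 + R + 126*y)
1/X(789, Q(p(0))) = 1/(-352 + 789 + 126*(-140*0²)) = 1/(-352 + 789 + 126*(-140*0)) = 1/(-352 + 789 + 126*0) = 1/(-352 + 789 + 0) = 1/437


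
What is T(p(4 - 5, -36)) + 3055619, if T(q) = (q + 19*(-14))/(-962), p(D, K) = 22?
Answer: 1469752861/481 ≈ 3.0556e+6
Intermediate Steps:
T(q) = 133/481 - q/962 (T(q) = (q - 266)*(-1/962) = (-266 + q)*(-1/962) = 133/481 - q/962)
T(p(4 - 5, -36)) + 3055619 = (133/481 - 1/962*22) + 3055619 = (133/481 - 11/481) + 3055619 = 122/481 + 3055619 = 1469752861/481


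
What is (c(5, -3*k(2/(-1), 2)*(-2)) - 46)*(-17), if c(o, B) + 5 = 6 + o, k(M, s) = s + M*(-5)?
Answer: 680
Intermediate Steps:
k(M, s) = s - 5*M
c(o, B) = 1 + o (c(o, B) = -5 + (6 + o) = 1 + o)
(c(5, -3*k(2/(-1), 2)*(-2)) - 46)*(-17) = ((1 + 5) - 46)*(-17) = (6 - 46)*(-17) = -40*(-17) = 680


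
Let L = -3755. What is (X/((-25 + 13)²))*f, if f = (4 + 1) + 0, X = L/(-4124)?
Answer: 18775/593856 ≈ 0.031615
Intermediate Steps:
X = 3755/4124 (X = -3755/(-4124) = -3755*(-1/4124) = 3755/4124 ≈ 0.91052)
f = 5 (f = 5 + 0 = 5)
(X/((-25 + 13)²))*f = (3755/(4124*((-25 + 13)²)))*5 = (3755/(4124*((-12)²)))*5 = ((3755/4124)/144)*5 = ((3755/4124)*(1/144))*5 = (3755/593856)*5 = 18775/593856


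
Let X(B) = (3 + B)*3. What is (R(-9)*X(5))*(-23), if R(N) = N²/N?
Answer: 4968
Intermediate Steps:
R(N) = N
X(B) = 9 + 3*B
(R(-9)*X(5))*(-23) = -9*(9 + 3*5)*(-23) = -9*(9 + 15)*(-23) = -9*24*(-23) = -216*(-23) = 4968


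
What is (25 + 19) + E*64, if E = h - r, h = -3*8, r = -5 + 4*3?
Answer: -1940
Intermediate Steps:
r = 7 (r = -5 + 12 = 7)
h = -24
E = -31 (E = -24 - 1*7 = -24 - 7 = -31)
(25 + 19) + E*64 = (25 + 19) - 31*64 = 44 - 1984 = -1940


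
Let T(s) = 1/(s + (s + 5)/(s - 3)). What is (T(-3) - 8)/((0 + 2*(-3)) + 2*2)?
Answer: 83/20 ≈ 4.1500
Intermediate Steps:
T(s) = 1/(s + (5 + s)/(-3 + s))
(T(-3) - 8)/((0 + 2*(-3)) + 2*2) = ((-3 - 3)/(5 + (-3)² - 2*(-3)) - 8)/((0 + 2*(-3)) + 2*2) = (-6/(5 + 9 + 6) - 8)/((0 - 6) + 4) = (-6/20 - 8)/(-6 + 4) = ((1/20)*(-6) - 8)/(-2) = -(-3/10 - 8)/2 = -½*(-83/10) = 83/20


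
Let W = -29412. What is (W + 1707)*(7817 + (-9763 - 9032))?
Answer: 304145490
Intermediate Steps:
(W + 1707)*(7817 + (-9763 - 9032)) = (-29412 + 1707)*(7817 + (-9763 - 9032)) = -27705*(7817 - 18795) = -27705*(-10978) = 304145490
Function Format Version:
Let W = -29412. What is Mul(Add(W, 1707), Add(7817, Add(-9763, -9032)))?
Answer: 304145490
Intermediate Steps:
Mul(Add(W, 1707), Add(7817, Add(-9763, -9032))) = Mul(Add(-29412, 1707), Add(7817, Add(-9763, -9032))) = Mul(-27705, Add(7817, -18795)) = Mul(-27705, -10978) = 304145490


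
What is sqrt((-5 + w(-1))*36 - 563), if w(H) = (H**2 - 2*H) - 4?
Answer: I*sqrt(779) ≈ 27.911*I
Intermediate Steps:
w(H) = -4 + H**2 - 2*H
sqrt((-5 + w(-1))*36 - 563) = sqrt((-5 + (-4 + (-1)**2 - 2*(-1)))*36 - 563) = sqrt((-5 + (-4 + 1 + 2))*36 - 563) = sqrt((-5 - 1)*36 - 563) = sqrt(-6*36 - 563) = sqrt(-216 - 563) = sqrt(-779) = I*sqrt(779)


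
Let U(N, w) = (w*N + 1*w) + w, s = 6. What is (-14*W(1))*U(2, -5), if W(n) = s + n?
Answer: 1960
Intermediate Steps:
U(N, w) = 2*w + N*w (U(N, w) = (N*w + w) + w = (w + N*w) + w = 2*w + N*w)
W(n) = 6 + n
(-14*W(1))*U(2, -5) = (-14*(6 + 1))*(-5*(2 + 2)) = (-14*7)*(-5*4) = -98*(-20) = 1960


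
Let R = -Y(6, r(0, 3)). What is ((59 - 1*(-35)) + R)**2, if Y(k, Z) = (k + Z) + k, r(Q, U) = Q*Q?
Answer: 6724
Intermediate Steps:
r(Q, U) = Q**2
Y(k, Z) = Z + 2*k (Y(k, Z) = (Z + k) + k = Z + 2*k)
R = -12 (R = -(0**2 + 2*6) = -(0 + 12) = -1*12 = -12)
((59 - 1*(-35)) + R)**2 = ((59 - 1*(-35)) - 12)**2 = ((59 + 35) - 12)**2 = (94 - 12)**2 = 82**2 = 6724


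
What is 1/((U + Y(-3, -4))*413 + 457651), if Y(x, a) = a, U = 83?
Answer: 1/490278 ≈ 2.0397e-6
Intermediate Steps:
1/((U + Y(-3, -4))*413 + 457651) = 1/((83 - 4)*413 + 457651) = 1/(79*413 + 457651) = 1/(32627 + 457651) = 1/490278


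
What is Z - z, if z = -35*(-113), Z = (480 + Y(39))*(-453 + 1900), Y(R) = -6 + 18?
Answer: 707969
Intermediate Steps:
Y(R) = 12
Z = 711924 (Z = (480 + 12)*(-453 + 1900) = 492*1447 = 711924)
z = 3955
Z - z = 711924 - 1*3955 = 711924 - 3955 = 707969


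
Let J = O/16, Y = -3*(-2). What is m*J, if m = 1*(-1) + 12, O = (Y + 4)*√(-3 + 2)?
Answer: 55*I/8 ≈ 6.875*I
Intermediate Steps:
Y = 6
O = 10*I (O = (6 + 4)*√(-3 + 2) = 10*√(-1) = 10*I ≈ 10.0*I)
m = 11 (m = -1 + 12 = 11)
J = 5*I/8 (J = (10*I)/16 = (10*I)*(1/16) = 5*I/8 ≈ 0.625*I)
m*J = 11*(5*I/8) = 55*I/8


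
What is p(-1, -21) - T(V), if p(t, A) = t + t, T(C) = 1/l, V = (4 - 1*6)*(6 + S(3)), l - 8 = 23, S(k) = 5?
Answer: -63/31 ≈ -2.0323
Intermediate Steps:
l = 31 (l = 8 + 23 = 31)
V = -22 (V = (4 - 1*6)*(6 + 5) = (4 - 6)*11 = -2*11 = -22)
T(C) = 1/31
p(t, A) = 2*t
p(-1, -21) - T(V) = 2*(-1) - 1*1/31 = -2 - 1/31 = -63/31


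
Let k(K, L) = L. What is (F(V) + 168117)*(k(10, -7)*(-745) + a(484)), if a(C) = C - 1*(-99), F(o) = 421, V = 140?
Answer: 977183324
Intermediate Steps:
a(C) = 99 + C (a(C) = C + 99 = 99 + C)
(F(V) + 168117)*(k(10, -7)*(-745) + a(484)) = (421 + 168117)*(-7*(-745) + (99 + 484)) = 168538*(5215 + 583) = 168538*5798 = 977183324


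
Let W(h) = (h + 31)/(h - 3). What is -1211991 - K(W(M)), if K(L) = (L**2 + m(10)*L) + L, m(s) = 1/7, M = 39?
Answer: -392687029/324 ≈ -1.2120e+6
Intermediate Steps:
m(s) = 1/7
W(h) = (31 + h)/(-3 + h)
K(L) = L**2 + 8*L/7 (K(L) = (L**2 + L/7) + L = L**2 + 8*L/7)
-1211991 - K(W(M)) = -1211991 - (31 + 39)/(-3 + 39)*(8 + 7*((31 + 39)/(-3 + 39)))/7 = -1211991 - 70/36*(8 + 7*(70/36))/7 = -1211991 - (1/36)*70*(8 + 7*((1/36)*70))/7 = -1211991 - 35*(8 + 7*(35/18))/(7*18) = -1211991 - 35*(8 + 245/18)/(7*18) = -1211991 - 35*389/(7*18*18) = -1211991 - 1*1945/324 = -1211991 - 1945/324 = -392687029/324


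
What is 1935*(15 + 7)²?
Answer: 936540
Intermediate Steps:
1935*(15 + 7)² = 1935*22² = 1935*484 = 936540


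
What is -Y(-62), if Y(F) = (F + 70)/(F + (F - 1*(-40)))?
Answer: 2/21 ≈ 0.095238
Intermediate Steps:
Y(F) = (70 + F)/(40 + 2*F) (Y(F) = (70 + F)/(F + (F + 40)) = (70 + F)/(F + (40 + F)) = (70 + F)/(40 + 2*F))
-Y(-62) = -(70 - 62)/(2*(20 - 62)) = -8/(2*(-42)) = -(-1)*8/(2*42) = -1*(-2/21) = 2/21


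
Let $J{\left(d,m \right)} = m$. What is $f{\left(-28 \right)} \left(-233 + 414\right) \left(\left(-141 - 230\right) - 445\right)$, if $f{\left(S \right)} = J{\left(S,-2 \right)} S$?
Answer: $-8270976$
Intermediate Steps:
$f{\left(S \right)} = - 2 S$
$f{\left(-28 \right)} \left(-233 + 414\right) \left(\left(-141 - 230\right) - 445\right) = \left(-2\right) \left(-28\right) \left(-233 + 414\right) \left(\left(-141 - 230\right) - 445\right) = 56 \cdot 181 \left(\left(-141 - 230\right) - 445\right) = 56 \cdot 181 \left(-371 - 445\right) = 56 \cdot 181 \left(-816\right) = 56 \left(-147696\right) = -8270976$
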